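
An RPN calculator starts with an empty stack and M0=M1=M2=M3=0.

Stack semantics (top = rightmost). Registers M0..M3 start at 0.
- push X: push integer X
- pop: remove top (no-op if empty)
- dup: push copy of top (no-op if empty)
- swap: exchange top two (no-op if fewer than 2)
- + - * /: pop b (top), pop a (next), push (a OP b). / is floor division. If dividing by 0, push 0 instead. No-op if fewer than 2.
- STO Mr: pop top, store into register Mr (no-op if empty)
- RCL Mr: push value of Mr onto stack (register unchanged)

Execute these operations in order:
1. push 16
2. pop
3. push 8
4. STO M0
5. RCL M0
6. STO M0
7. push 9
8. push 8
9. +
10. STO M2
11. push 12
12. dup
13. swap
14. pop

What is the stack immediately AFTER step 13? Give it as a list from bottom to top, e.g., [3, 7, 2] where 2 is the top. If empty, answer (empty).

After op 1 (push 16): stack=[16] mem=[0,0,0,0]
After op 2 (pop): stack=[empty] mem=[0,0,0,0]
After op 3 (push 8): stack=[8] mem=[0,0,0,0]
After op 4 (STO M0): stack=[empty] mem=[8,0,0,0]
After op 5 (RCL M0): stack=[8] mem=[8,0,0,0]
After op 6 (STO M0): stack=[empty] mem=[8,0,0,0]
After op 7 (push 9): stack=[9] mem=[8,0,0,0]
After op 8 (push 8): stack=[9,8] mem=[8,0,0,0]
After op 9 (+): stack=[17] mem=[8,0,0,0]
After op 10 (STO M2): stack=[empty] mem=[8,0,17,0]
After op 11 (push 12): stack=[12] mem=[8,0,17,0]
After op 12 (dup): stack=[12,12] mem=[8,0,17,0]
After op 13 (swap): stack=[12,12] mem=[8,0,17,0]

[12, 12]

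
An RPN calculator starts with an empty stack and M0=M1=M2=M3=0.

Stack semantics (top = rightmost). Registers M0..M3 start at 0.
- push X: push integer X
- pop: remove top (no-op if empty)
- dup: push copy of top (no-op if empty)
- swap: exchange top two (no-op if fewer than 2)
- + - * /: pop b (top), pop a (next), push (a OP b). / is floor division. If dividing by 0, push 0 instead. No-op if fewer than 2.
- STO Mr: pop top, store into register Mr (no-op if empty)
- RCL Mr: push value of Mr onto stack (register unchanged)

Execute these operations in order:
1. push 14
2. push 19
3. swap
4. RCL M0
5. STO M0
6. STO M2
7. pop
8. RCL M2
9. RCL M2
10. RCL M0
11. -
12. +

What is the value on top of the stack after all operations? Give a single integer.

After op 1 (push 14): stack=[14] mem=[0,0,0,0]
After op 2 (push 19): stack=[14,19] mem=[0,0,0,0]
After op 3 (swap): stack=[19,14] mem=[0,0,0,0]
After op 4 (RCL M0): stack=[19,14,0] mem=[0,0,0,0]
After op 5 (STO M0): stack=[19,14] mem=[0,0,0,0]
After op 6 (STO M2): stack=[19] mem=[0,0,14,0]
After op 7 (pop): stack=[empty] mem=[0,0,14,0]
After op 8 (RCL M2): stack=[14] mem=[0,0,14,0]
After op 9 (RCL M2): stack=[14,14] mem=[0,0,14,0]
After op 10 (RCL M0): stack=[14,14,0] mem=[0,0,14,0]
After op 11 (-): stack=[14,14] mem=[0,0,14,0]
After op 12 (+): stack=[28] mem=[0,0,14,0]

Answer: 28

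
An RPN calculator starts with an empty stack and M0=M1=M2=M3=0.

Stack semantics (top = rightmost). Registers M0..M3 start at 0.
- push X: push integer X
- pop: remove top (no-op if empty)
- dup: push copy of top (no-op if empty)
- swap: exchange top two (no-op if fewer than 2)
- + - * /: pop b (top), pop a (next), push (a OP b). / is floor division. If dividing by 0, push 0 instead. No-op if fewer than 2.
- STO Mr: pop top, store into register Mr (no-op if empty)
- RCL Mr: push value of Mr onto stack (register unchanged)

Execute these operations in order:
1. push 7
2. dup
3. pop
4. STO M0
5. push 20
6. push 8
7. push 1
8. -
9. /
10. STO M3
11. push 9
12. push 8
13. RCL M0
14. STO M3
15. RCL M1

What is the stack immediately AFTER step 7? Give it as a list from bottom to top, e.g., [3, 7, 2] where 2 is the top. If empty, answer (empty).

After op 1 (push 7): stack=[7] mem=[0,0,0,0]
After op 2 (dup): stack=[7,7] mem=[0,0,0,0]
After op 3 (pop): stack=[7] mem=[0,0,0,0]
After op 4 (STO M0): stack=[empty] mem=[7,0,0,0]
After op 5 (push 20): stack=[20] mem=[7,0,0,0]
After op 6 (push 8): stack=[20,8] mem=[7,0,0,0]
After op 7 (push 1): stack=[20,8,1] mem=[7,0,0,0]

[20, 8, 1]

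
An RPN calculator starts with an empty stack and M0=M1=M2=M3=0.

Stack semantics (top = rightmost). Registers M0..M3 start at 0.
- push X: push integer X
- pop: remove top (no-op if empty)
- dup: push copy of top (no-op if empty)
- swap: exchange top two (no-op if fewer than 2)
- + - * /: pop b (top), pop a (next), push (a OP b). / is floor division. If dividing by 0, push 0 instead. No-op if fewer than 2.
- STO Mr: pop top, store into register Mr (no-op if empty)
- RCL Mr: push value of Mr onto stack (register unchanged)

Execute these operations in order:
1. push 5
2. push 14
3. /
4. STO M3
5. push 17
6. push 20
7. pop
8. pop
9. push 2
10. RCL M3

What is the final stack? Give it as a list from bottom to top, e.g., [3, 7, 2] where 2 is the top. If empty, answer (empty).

After op 1 (push 5): stack=[5] mem=[0,0,0,0]
After op 2 (push 14): stack=[5,14] mem=[0,0,0,0]
After op 3 (/): stack=[0] mem=[0,0,0,0]
After op 4 (STO M3): stack=[empty] mem=[0,0,0,0]
After op 5 (push 17): stack=[17] mem=[0,0,0,0]
After op 6 (push 20): stack=[17,20] mem=[0,0,0,0]
After op 7 (pop): stack=[17] mem=[0,0,0,0]
After op 8 (pop): stack=[empty] mem=[0,0,0,0]
After op 9 (push 2): stack=[2] mem=[0,0,0,0]
After op 10 (RCL M3): stack=[2,0] mem=[0,0,0,0]

Answer: [2, 0]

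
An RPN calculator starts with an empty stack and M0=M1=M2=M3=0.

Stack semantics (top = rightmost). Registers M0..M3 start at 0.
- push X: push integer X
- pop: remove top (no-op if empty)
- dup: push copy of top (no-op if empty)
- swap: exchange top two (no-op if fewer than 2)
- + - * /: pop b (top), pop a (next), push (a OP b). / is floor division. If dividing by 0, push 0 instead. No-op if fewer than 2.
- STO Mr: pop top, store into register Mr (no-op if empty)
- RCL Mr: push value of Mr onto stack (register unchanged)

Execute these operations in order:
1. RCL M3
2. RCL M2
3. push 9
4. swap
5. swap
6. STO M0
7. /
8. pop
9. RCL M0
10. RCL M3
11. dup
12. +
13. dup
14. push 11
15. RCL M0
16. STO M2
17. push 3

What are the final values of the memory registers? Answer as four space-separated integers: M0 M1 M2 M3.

Answer: 9 0 9 0

Derivation:
After op 1 (RCL M3): stack=[0] mem=[0,0,0,0]
After op 2 (RCL M2): stack=[0,0] mem=[0,0,0,0]
After op 3 (push 9): stack=[0,0,9] mem=[0,0,0,0]
After op 4 (swap): stack=[0,9,0] mem=[0,0,0,0]
After op 5 (swap): stack=[0,0,9] mem=[0,0,0,0]
After op 6 (STO M0): stack=[0,0] mem=[9,0,0,0]
After op 7 (/): stack=[0] mem=[9,0,0,0]
After op 8 (pop): stack=[empty] mem=[9,0,0,0]
After op 9 (RCL M0): stack=[9] mem=[9,0,0,0]
After op 10 (RCL M3): stack=[9,0] mem=[9,0,0,0]
After op 11 (dup): stack=[9,0,0] mem=[9,0,0,0]
After op 12 (+): stack=[9,0] mem=[9,0,0,0]
After op 13 (dup): stack=[9,0,0] mem=[9,0,0,0]
After op 14 (push 11): stack=[9,0,0,11] mem=[9,0,0,0]
After op 15 (RCL M0): stack=[9,0,0,11,9] mem=[9,0,0,0]
After op 16 (STO M2): stack=[9,0,0,11] mem=[9,0,9,0]
After op 17 (push 3): stack=[9,0,0,11,3] mem=[9,0,9,0]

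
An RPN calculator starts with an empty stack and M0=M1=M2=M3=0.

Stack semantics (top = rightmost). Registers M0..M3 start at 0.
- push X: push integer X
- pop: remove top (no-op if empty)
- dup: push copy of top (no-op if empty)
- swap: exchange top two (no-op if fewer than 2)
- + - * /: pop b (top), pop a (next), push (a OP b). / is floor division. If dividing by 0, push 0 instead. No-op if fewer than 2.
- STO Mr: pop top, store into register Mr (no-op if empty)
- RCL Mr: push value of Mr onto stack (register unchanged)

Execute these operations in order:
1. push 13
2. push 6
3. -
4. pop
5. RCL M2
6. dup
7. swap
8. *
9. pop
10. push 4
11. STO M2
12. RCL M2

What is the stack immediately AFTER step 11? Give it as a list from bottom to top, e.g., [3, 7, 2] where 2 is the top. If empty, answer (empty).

After op 1 (push 13): stack=[13] mem=[0,0,0,0]
After op 2 (push 6): stack=[13,6] mem=[0,0,0,0]
After op 3 (-): stack=[7] mem=[0,0,0,0]
After op 4 (pop): stack=[empty] mem=[0,0,0,0]
After op 5 (RCL M2): stack=[0] mem=[0,0,0,0]
After op 6 (dup): stack=[0,0] mem=[0,0,0,0]
After op 7 (swap): stack=[0,0] mem=[0,0,0,0]
After op 8 (*): stack=[0] mem=[0,0,0,0]
After op 9 (pop): stack=[empty] mem=[0,0,0,0]
After op 10 (push 4): stack=[4] mem=[0,0,0,0]
After op 11 (STO M2): stack=[empty] mem=[0,0,4,0]

(empty)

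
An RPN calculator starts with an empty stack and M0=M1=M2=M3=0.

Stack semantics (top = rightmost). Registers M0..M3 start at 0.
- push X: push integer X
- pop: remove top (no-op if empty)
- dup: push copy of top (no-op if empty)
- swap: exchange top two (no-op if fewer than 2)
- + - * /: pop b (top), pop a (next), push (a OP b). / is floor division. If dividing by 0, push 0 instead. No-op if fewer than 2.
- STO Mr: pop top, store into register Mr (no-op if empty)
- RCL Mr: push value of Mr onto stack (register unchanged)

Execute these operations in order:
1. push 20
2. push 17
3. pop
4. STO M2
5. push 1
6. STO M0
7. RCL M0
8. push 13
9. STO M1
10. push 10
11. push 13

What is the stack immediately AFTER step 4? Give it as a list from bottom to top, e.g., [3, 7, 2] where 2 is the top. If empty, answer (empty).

After op 1 (push 20): stack=[20] mem=[0,0,0,0]
After op 2 (push 17): stack=[20,17] mem=[0,0,0,0]
After op 3 (pop): stack=[20] mem=[0,0,0,0]
After op 4 (STO M2): stack=[empty] mem=[0,0,20,0]

(empty)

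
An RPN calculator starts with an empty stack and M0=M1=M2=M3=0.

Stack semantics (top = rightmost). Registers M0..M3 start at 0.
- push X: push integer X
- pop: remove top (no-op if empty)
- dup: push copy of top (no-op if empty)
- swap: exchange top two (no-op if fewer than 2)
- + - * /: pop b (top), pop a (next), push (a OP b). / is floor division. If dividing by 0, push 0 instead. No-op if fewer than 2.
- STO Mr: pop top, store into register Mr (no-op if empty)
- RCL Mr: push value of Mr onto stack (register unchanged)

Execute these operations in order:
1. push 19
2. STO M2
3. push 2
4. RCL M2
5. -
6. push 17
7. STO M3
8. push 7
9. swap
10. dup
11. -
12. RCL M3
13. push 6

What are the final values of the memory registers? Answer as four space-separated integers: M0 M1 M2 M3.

Answer: 0 0 19 17

Derivation:
After op 1 (push 19): stack=[19] mem=[0,0,0,0]
After op 2 (STO M2): stack=[empty] mem=[0,0,19,0]
After op 3 (push 2): stack=[2] mem=[0,0,19,0]
After op 4 (RCL M2): stack=[2,19] mem=[0,0,19,0]
After op 5 (-): stack=[-17] mem=[0,0,19,0]
After op 6 (push 17): stack=[-17,17] mem=[0,0,19,0]
After op 7 (STO M3): stack=[-17] mem=[0,0,19,17]
After op 8 (push 7): stack=[-17,7] mem=[0,0,19,17]
After op 9 (swap): stack=[7,-17] mem=[0,0,19,17]
After op 10 (dup): stack=[7,-17,-17] mem=[0,0,19,17]
After op 11 (-): stack=[7,0] mem=[0,0,19,17]
After op 12 (RCL M3): stack=[7,0,17] mem=[0,0,19,17]
After op 13 (push 6): stack=[7,0,17,6] mem=[0,0,19,17]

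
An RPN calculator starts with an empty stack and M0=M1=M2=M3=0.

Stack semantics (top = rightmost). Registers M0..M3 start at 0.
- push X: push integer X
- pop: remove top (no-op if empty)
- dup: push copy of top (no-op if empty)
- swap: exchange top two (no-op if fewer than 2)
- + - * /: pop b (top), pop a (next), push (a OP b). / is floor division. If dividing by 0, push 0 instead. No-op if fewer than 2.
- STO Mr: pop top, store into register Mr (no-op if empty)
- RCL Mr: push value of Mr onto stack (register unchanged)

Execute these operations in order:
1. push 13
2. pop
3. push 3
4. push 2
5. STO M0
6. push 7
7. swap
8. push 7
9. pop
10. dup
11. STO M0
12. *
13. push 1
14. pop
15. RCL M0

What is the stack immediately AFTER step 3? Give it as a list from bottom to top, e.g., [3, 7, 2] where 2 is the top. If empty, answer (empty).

After op 1 (push 13): stack=[13] mem=[0,0,0,0]
After op 2 (pop): stack=[empty] mem=[0,0,0,0]
After op 3 (push 3): stack=[3] mem=[0,0,0,0]

[3]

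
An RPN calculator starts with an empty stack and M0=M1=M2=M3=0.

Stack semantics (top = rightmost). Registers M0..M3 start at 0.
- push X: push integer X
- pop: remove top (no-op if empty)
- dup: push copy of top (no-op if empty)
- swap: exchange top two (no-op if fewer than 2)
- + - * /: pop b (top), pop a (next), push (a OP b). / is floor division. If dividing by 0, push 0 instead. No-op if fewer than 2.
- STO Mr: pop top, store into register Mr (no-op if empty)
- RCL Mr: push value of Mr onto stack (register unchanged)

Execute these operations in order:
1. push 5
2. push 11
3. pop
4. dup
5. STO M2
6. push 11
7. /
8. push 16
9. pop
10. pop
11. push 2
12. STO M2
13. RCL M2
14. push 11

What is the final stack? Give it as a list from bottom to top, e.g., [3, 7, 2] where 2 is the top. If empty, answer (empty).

Answer: [2, 11]

Derivation:
After op 1 (push 5): stack=[5] mem=[0,0,0,0]
After op 2 (push 11): stack=[5,11] mem=[0,0,0,0]
After op 3 (pop): stack=[5] mem=[0,0,0,0]
After op 4 (dup): stack=[5,5] mem=[0,0,0,0]
After op 5 (STO M2): stack=[5] mem=[0,0,5,0]
After op 6 (push 11): stack=[5,11] mem=[0,0,5,0]
After op 7 (/): stack=[0] mem=[0,0,5,0]
After op 8 (push 16): stack=[0,16] mem=[0,0,5,0]
After op 9 (pop): stack=[0] mem=[0,0,5,0]
After op 10 (pop): stack=[empty] mem=[0,0,5,0]
After op 11 (push 2): stack=[2] mem=[0,0,5,0]
After op 12 (STO M2): stack=[empty] mem=[0,0,2,0]
After op 13 (RCL M2): stack=[2] mem=[0,0,2,0]
After op 14 (push 11): stack=[2,11] mem=[0,0,2,0]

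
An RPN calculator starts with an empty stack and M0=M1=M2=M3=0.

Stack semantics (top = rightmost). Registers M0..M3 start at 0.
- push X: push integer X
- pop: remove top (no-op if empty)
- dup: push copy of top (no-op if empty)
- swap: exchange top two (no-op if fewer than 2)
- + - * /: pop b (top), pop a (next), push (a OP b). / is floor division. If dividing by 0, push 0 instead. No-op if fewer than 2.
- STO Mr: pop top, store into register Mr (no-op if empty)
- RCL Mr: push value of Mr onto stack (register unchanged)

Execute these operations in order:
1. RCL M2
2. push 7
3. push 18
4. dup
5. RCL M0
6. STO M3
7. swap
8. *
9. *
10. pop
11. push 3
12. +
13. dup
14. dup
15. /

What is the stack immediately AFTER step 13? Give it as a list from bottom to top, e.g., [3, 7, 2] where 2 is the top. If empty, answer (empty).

After op 1 (RCL M2): stack=[0] mem=[0,0,0,0]
After op 2 (push 7): stack=[0,7] mem=[0,0,0,0]
After op 3 (push 18): stack=[0,7,18] mem=[0,0,0,0]
After op 4 (dup): stack=[0,7,18,18] mem=[0,0,0,0]
After op 5 (RCL M0): stack=[0,7,18,18,0] mem=[0,0,0,0]
After op 6 (STO M3): stack=[0,7,18,18] mem=[0,0,0,0]
After op 7 (swap): stack=[0,7,18,18] mem=[0,0,0,0]
After op 8 (*): stack=[0,7,324] mem=[0,0,0,0]
After op 9 (*): stack=[0,2268] mem=[0,0,0,0]
After op 10 (pop): stack=[0] mem=[0,0,0,0]
After op 11 (push 3): stack=[0,3] mem=[0,0,0,0]
After op 12 (+): stack=[3] mem=[0,0,0,0]
After op 13 (dup): stack=[3,3] mem=[0,0,0,0]

[3, 3]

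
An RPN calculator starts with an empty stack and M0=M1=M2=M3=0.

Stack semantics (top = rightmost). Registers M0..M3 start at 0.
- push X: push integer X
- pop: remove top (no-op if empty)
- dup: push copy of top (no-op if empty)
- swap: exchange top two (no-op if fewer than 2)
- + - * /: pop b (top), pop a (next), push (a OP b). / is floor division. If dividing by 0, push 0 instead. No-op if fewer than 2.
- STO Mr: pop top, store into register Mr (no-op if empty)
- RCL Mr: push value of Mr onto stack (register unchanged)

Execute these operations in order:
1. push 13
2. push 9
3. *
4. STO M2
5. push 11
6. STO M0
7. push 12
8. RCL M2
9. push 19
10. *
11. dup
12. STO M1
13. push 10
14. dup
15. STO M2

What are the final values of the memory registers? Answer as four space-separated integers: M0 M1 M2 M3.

After op 1 (push 13): stack=[13] mem=[0,0,0,0]
After op 2 (push 9): stack=[13,9] mem=[0,0,0,0]
After op 3 (*): stack=[117] mem=[0,0,0,0]
After op 4 (STO M2): stack=[empty] mem=[0,0,117,0]
After op 5 (push 11): stack=[11] mem=[0,0,117,0]
After op 6 (STO M0): stack=[empty] mem=[11,0,117,0]
After op 7 (push 12): stack=[12] mem=[11,0,117,0]
After op 8 (RCL M2): stack=[12,117] mem=[11,0,117,0]
After op 9 (push 19): stack=[12,117,19] mem=[11,0,117,0]
After op 10 (*): stack=[12,2223] mem=[11,0,117,0]
After op 11 (dup): stack=[12,2223,2223] mem=[11,0,117,0]
After op 12 (STO M1): stack=[12,2223] mem=[11,2223,117,0]
After op 13 (push 10): stack=[12,2223,10] mem=[11,2223,117,0]
After op 14 (dup): stack=[12,2223,10,10] mem=[11,2223,117,0]
After op 15 (STO M2): stack=[12,2223,10] mem=[11,2223,10,0]

Answer: 11 2223 10 0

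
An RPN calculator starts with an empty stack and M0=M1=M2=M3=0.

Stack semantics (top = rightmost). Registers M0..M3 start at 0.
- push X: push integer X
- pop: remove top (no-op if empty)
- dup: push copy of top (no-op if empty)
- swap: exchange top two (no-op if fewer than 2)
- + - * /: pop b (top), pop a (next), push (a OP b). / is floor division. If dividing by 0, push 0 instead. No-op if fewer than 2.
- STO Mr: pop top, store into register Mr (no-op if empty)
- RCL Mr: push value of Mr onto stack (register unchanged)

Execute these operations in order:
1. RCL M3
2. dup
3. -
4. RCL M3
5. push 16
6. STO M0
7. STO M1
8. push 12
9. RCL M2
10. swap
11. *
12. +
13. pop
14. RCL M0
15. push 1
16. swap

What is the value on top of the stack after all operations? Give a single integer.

After op 1 (RCL M3): stack=[0] mem=[0,0,0,0]
After op 2 (dup): stack=[0,0] mem=[0,0,0,0]
After op 3 (-): stack=[0] mem=[0,0,0,0]
After op 4 (RCL M3): stack=[0,0] mem=[0,0,0,0]
After op 5 (push 16): stack=[0,0,16] mem=[0,0,0,0]
After op 6 (STO M0): stack=[0,0] mem=[16,0,0,0]
After op 7 (STO M1): stack=[0] mem=[16,0,0,0]
After op 8 (push 12): stack=[0,12] mem=[16,0,0,0]
After op 9 (RCL M2): stack=[0,12,0] mem=[16,0,0,0]
After op 10 (swap): stack=[0,0,12] mem=[16,0,0,0]
After op 11 (*): stack=[0,0] mem=[16,0,0,0]
After op 12 (+): stack=[0] mem=[16,0,0,0]
After op 13 (pop): stack=[empty] mem=[16,0,0,0]
After op 14 (RCL M0): stack=[16] mem=[16,0,0,0]
After op 15 (push 1): stack=[16,1] mem=[16,0,0,0]
After op 16 (swap): stack=[1,16] mem=[16,0,0,0]

Answer: 16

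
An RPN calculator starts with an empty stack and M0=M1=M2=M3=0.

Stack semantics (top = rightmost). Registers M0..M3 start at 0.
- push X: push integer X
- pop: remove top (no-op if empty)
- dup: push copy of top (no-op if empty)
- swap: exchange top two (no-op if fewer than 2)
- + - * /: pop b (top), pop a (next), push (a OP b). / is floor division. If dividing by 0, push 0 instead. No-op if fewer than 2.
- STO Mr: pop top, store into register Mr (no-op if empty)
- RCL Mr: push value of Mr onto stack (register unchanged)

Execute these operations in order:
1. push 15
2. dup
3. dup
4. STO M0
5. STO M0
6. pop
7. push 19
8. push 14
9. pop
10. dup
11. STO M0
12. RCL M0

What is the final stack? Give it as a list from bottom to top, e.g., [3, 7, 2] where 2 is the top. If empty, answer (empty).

After op 1 (push 15): stack=[15] mem=[0,0,0,0]
After op 2 (dup): stack=[15,15] mem=[0,0,0,0]
After op 3 (dup): stack=[15,15,15] mem=[0,0,0,0]
After op 4 (STO M0): stack=[15,15] mem=[15,0,0,0]
After op 5 (STO M0): stack=[15] mem=[15,0,0,0]
After op 6 (pop): stack=[empty] mem=[15,0,0,0]
After op 7 (push 19): stack=[19] mem=[15,0,0,0]
After op 8 (push 14): stack=[19,14] mem=[15,0,0,0]
After op 9 (pop): stack=[19] mem=[15,0,0,0]
After op 10 (dup): stack=[19,19] mem=[15,0,0,0]
After op 11 (STO M0): stack=[19] mem=[19,0,0,0]
After op 12 (RCL M0): stack=[19,19] mem=[19,0,0,0]

Answer: [19, 19]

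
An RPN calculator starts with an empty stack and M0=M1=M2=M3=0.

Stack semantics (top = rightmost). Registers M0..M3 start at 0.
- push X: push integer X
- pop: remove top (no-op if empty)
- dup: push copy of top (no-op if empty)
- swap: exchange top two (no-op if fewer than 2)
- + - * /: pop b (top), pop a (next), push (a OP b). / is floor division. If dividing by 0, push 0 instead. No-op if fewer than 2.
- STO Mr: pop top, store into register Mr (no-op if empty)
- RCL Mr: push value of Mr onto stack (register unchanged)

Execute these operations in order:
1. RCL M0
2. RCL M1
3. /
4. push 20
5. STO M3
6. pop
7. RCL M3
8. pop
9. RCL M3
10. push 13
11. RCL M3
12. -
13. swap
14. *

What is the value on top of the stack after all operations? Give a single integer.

After op 1 (RCL M0): stack=[0] mem=[0,0,0,0]
After op 2 (RCL M1): stack=[0,0] mem=[0,0,0,0]
After op 3 (/): stack=[0] mem=[0,0,0,0]
After op 4 (push 20): stack=[0,20] mem=[0,0,0,0]
After op 5 (STO M3): stack=[0] mem=[0,0,0,20]
After op 6 (pop): stack=[empty] mem=[0,0,0,20]
After op 7 (RCL M3): stack=[20] mem=[0,0,0,20]
After op 8 (pop): stack=[empty] mem=[0,0,0,20]
After op 9 (RCL M3): stack=[20] mem=[0,0,0,20]
After op 10 (push 13): stack=[20,13] mem=[0,0,0,20]
After op 11 (RCL M3): stack=[20,13,20] mem=[0,0,0,20]
After op 12 (-): stack=[20,-7] mem=[0,0,0,20]
After op 13 (swap): stack=[-7,20] mem=[0,0,0,20]
After op 14 (*): stack=[-140] mem=[0,0,0,20]

Answer: -140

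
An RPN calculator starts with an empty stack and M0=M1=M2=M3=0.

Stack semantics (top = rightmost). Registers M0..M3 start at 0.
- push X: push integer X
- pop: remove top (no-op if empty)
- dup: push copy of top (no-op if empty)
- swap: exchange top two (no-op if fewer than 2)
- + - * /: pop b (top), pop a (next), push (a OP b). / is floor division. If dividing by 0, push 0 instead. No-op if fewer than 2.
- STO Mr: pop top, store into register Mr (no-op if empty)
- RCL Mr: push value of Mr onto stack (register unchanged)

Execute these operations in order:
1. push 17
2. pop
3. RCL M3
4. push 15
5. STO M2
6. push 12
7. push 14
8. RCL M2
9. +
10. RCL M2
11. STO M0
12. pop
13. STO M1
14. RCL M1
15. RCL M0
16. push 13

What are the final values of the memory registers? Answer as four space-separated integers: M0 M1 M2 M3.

After op 1 (push 17): stack=[17] mem=[0,0,0,0]
After op 2 (pop): stack=[empty] mem=[0,0,0,0]
After op 3 (RCL M3): stack=[0] mem=[0,0,0,0]
After op 4 (push 15): stack=[0,15] mem=[0,0,0,0]
After op 5 (STO M2): stack=[0] mem=[0,0,15,0]
After op 6 (push 12): stack=[0,12] mem=[0,0,15,0]
After op 7 (push 14): stack=[0,12,14] mem=[0,0,15,0]
After op 8 (RCL M2): stack=[0,12,14,15] mem=[0,0,15,0]
After op 9 (+): stack=[0,12,29] mem=[0,0,15,0]
After op 10 (RCL M2): stack=[0,12,29,15] mem=[0,0,15,0]
After op 11 (STO M0): stack=[0,12,29] mem=[15,0,15,0]
After op 12 (pop): stack=[0,12] mem=[15,0,15,0]
After op 13 (STO M1): stack=[0] mem=[15,12,15,0]
After op 14 (RCL M1): stack=[0,12] mem=[15,12,15,0]
After op 15 (RCL M0): stack=[0,12,15] mem=[15,12,15,0]
After op 16 (push 13): stack=[0,12,15,13] mem=[15,12,15,0]

Answer: 15 12 15 0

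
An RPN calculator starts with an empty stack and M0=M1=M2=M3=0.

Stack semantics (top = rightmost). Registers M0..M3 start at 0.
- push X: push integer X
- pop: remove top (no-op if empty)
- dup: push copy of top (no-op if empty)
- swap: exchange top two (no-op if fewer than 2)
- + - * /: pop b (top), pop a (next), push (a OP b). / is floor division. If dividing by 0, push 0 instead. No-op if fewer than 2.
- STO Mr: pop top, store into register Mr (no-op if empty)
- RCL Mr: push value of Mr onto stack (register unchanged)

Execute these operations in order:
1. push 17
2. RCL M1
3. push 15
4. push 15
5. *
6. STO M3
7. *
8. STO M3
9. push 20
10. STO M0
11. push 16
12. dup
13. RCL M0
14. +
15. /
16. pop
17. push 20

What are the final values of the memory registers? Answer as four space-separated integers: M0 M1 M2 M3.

Answer: 20 0 0 0

Derivation:
After op 1 (push 17): stack=[17] mem=[0,0,0,0]
After op 2 (RCL M1): stack=[17,0] mem=[0,0,0,0]
After op 3 (push 15): stack=[17,0,15] mem=[0,0,0,0]
After op 4 (push 15): stack=[17,0,15,15] mem=[0,0,0,0]
After op 5 (*): stack=[17,0,225] mem=[0,0,0,0]
After op 6 (STO M3): stack=[17,0] mem=[0,0,0,225]
After op 7 (*): stack=[0] mem=[0,0,0,225]
After op 8 (STO M3): stack=[empty] mem=[0,0,0,0]
After op 9 (push 20): stack=[20] mem=[0,0,0,0]
After op 10 (STO M0): stack=[empty] mem=[20,0,0,0]
After op 11 (push 16): stack=[16] mem=[20,0,0,0]
After op 12 (dup): stack=[16,16] mem=[20,0,0,0]
After op 13 (RCL M0): stack=[16,16,20] mem=[20,0,0,0]
After op 14 (+): stack=[16,36] mem=[20,0,0,0]
After op 15 (/): stack=[0] mem=[20,0,0,0]
After op 16 (pop): stack=[empty] mem=[20,0,0,0]
After op 17 (push 20): stack=[20] mem=[20,0,0,0]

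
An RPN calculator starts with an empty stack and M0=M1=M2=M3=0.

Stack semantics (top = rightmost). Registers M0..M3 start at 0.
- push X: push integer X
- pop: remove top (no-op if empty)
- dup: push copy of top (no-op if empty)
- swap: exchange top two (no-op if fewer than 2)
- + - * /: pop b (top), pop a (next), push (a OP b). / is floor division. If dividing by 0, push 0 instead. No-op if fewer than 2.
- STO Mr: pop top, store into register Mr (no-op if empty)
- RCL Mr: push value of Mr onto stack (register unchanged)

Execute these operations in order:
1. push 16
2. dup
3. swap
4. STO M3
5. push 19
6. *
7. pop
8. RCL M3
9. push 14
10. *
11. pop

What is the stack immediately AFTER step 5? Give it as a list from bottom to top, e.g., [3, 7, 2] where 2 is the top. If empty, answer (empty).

After op 1 (push 16): stack=[16] mem=[0,0,0,0]
After op 2 (dup): stack=[16,16] mem=[0,0,0,0]
After op 3 (swap): stack=[16,16] mem=[0,0,0,0]
After op 4 (STO M3): stack=[16] mem=[0,0,0,16]
After op 5 (push 19): stack=[16,19] mem=[0,0,0,16]

[16, 19]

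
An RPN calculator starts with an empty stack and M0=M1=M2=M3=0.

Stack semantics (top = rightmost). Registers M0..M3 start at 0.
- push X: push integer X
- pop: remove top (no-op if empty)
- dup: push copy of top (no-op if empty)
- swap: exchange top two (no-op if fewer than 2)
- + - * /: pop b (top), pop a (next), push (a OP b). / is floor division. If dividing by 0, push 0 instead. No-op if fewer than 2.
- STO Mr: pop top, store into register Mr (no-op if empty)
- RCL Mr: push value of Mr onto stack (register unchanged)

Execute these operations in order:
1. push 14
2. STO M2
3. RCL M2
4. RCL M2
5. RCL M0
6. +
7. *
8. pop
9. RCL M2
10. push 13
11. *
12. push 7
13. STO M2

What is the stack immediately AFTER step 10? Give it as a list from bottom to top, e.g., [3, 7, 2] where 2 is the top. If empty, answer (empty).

After op 1 (push 14): stack=[14] mem=[0,0,0,0]
After op 2 (STO M2): stack=[empty] mem=[0,0,14,0]
After op 3 (RCL M2): stack=[14] mem=[0,0,14,0]
After op 4 (RCL M2): stack=[14,14] mem=[0,0,14,0]
After op 5 (RCL M0): stack=[14,14,0] mem=[0,0,14,0]
After op 6 (+): stack=[14,14] mem=[0,0,14,0]
After op 7 (*): stack=[196] mem=[0,0,14,0]
After op 8 (pop): stack=[empty] mem=[0,0,14,0]
After op 9 (RCL M2): stack=[14] mem=[0,0,14,0]
After op 10 (push 13): stack=[14,13] mem=[0,0,14,0]

[14, 13]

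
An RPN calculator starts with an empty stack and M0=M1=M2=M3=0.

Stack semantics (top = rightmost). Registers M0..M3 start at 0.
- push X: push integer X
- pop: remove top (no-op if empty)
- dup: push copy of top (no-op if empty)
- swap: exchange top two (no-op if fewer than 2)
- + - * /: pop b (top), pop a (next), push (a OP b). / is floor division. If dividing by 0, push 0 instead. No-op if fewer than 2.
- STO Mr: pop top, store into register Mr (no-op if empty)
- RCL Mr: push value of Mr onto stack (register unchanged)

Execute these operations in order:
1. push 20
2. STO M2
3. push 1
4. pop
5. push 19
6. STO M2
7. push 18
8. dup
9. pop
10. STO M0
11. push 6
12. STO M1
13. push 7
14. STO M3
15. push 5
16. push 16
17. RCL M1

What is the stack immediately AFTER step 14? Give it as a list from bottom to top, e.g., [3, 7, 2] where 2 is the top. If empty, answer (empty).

After op 1 (push 20): stack=[20] mem=[0,0,0,0]
After op 2 (STO M2): stack=[empty] mem=[0,0,20,0]
After op 3 (push 1): stack=[1] mem=[0,0,20,0]
After op 4 (pop): stack=[empty] mem=[0,0,20,0]
After op 5 (push 19): stack=[19] mem=[0,0,20,0]
After op 6 (STO M2): stack=[empty] mem=[0,0,19,0]
After op 7 (push 18): stack=[18] mem=[0,0,19,0]
After op 8 (dup): stack=[18,18] mem=[0,0,19,0]
After op 9 (pop): stack=[18] mem=[0,0,19,0]
After op 10 (STO M0): stack=[empty] mem=[18,0,19,0]
After op 11 (push 6): stack=[6] mem=[18,0,19,0]
After op 12 (STO M1): stack=[empty] mem=[18,6,19,0]
After op 13 (push 7): stack=[7] mem=[18,6,19,0]
After op 14 (STO M3): stack=[empty] mem=[18,6,19,7]

(empty)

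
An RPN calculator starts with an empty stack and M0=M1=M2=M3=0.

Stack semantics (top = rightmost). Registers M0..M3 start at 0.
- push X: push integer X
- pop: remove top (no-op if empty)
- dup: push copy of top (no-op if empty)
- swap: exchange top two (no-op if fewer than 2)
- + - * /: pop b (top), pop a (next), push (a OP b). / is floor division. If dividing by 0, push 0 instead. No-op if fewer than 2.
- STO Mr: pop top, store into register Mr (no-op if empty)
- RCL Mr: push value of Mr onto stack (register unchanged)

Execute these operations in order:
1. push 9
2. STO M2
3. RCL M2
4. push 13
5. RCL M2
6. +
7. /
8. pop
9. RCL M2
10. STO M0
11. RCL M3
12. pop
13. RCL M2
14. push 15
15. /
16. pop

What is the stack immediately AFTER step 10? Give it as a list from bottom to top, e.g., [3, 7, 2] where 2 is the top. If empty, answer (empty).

After op 1 (push 9): stack=[9] mem=[0,0,0,0]
After op 2 (STO M2): stack=[empty] mem=[0,0,9,0]
After op 3 (RCL M2): stack=[9] mem=[0,0,9,0]
After op 4 (push 13): stack=[9,13] mem=[0,0,9,0]
After op 5 (RCL M2): stack=[9,13,9] mem=[0,0,9,0]
After op 6 (+): stack=[9,22] mem=[0,0,9,0]
After op 7 (/): stack=[0] mem=[0,0,9,0]
After op 8 (pop): stack=[empty] mem=[0,0,9,0]
After op 9 (RCL M2): stack=[9] mem=[0,0,9,0]
After op 10 (STO M0): stack=[empty] mem=[9,0,9,0]

(empty)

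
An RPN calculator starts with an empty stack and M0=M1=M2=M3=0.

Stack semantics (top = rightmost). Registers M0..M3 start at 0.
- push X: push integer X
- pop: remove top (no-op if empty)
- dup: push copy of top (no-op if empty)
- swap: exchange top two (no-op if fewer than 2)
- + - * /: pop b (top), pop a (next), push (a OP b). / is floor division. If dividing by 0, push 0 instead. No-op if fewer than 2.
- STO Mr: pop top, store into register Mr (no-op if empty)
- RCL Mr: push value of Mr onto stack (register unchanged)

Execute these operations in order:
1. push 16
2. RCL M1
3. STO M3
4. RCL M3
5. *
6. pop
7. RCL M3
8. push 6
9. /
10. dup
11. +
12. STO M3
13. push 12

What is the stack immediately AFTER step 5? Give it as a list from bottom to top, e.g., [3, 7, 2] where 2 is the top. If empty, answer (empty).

After op 1 (push 16): stack=[16] mem=[0,0,0,0]
After op 2 (RCL M1): stack=[16,0] mem=[0,0,0,0]
After op 3 (STO M3): stack=[16] mem=[0,0,0,0]
After op 4 (RCL M3): stack=[16,0] mem=[0,0,0,0]
After op 5 (*): stack=[0] mem=[0,0,0,0]

[0]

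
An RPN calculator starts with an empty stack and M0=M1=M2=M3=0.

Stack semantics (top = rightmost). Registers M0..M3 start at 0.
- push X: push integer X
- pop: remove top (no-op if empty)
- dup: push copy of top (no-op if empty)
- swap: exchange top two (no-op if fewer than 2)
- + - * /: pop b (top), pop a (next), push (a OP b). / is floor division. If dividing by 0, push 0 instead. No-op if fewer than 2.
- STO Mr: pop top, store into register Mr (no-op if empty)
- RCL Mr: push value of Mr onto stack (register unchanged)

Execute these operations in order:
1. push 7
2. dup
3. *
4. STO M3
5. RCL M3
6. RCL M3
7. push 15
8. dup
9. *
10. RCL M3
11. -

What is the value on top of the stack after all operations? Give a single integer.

Answer: 176

Derivation:
After op 1 (push 7): stack=[7] mem=[0,0,0,0]
After op 2 (dup): stack=[7,7] mem=[0,0,0,0]
After op 3 (*): stack=[49] mem=[0,0,0,0]
After op 4 (STO M3): stack=[empty] mem=[0,0,0,49]
After op 5 (RCL M3): stack=[49] mem=[0,0,0,49]
After op 6 (RCL M3): stack=[49,49] mem=[0,0,0,49]
After op 7 (push 15): stack=[49,49,15] mem=[0,0,0,49]
After op 8 (dup): stack=[49,49,15,15] mem=[0,0,0,49]
After op 9 (*): stack=[49,49,225] mem=[0,0,0,49]
After op 10 (RCL M3): stack=[49,49,225,49] mem=[0,0,0,49]
After op 11 (-): stack=[49,49,176] mem=[0,0,0,49]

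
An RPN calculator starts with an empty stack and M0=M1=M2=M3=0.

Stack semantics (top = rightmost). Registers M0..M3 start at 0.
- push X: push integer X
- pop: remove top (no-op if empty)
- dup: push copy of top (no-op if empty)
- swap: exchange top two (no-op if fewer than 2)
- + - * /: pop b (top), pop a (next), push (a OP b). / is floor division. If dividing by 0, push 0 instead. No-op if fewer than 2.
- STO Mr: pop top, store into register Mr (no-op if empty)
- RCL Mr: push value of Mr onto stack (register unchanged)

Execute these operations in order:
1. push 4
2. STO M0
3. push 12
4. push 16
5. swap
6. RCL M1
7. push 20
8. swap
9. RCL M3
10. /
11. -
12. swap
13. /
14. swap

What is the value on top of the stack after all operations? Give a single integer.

Answer: 16

Derivation:
After op 1 (push 4): stack=[4] mem=[0,0,0,0]
After op 2 (STO M0): stack=[empty] mem=[4,0,0,0]
After op 3 (push 12): stack=[12] mem=[4,0,0,0]
After op 4 (push 16): stack=[12,16] mem=[4,0,0,0]
After op 5 (swap): stack=[16,12] mem=[4,0,0,0]
After op 6 (RCL M1): stack=[16,12,0] mem=[4,0,0,0]
After op 7 (push 20): stack=[16,12,0,20] mem=[4,0,0,0]
After op 8 (swap): stack=[16,12,20,0] mem=[4,0,0,0]
After op 9 (RCL M3): stack=[16,12,20,0,0] mem=[4,0,0,0]
After op 10 (/): stack=[16,12,20,0] mem=[4,0,0,0]
After op 11 (-): stack=[16,12,20] mem=[4,0,0,0]
After op 12 (swap): stack=[16,20,12] mem=[4,0,0,0]
After op 13 (/): stack=[16,1] mem=[4,0,0,0]
After op 14 (swap): stack=[1,16] mem=[4,0,0,0]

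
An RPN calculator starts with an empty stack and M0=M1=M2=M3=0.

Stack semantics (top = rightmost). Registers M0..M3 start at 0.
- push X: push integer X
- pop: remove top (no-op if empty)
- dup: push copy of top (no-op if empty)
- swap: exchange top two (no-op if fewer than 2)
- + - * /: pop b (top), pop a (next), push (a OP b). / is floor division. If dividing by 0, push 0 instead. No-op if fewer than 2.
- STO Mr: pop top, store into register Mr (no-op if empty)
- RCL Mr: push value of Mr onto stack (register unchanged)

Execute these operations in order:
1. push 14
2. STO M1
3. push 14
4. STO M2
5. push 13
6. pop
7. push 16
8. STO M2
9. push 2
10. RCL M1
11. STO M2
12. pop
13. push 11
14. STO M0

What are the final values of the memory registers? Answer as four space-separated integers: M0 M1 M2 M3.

Answer: 11 14 14 0

Derivation:
After op 1 (push 14): stack=[14] mem=[0,0,0,0]
After op 2 (STO M1): stack=[empty] mem=[0,14,0,0]
After op 3 (push 14): stack=[14] mem=[0,14,0,0]
After op 4 (STO M2): stack=[empty] mem=[0,14,14,0]
After op 5 (push 13): stack=[13] mem=[0,14,14,0]
After op 6 (pop): stack=[empty] mem=[0,14,14,0]
After op 7 (push 16): stack=[16] mem=[0,14,14,0]
After op 8 (STO M2): stack=[empty] mem=[0,14,16,0]
After op 9 (push 2): stack=[2] mem=[0,14,16,0]
After op 10 (RCL M1): stack=[2,14] mem=[0,14,16,0]
After op 11 (STO M2): stack=[2] mem=[0,14,14,0]
After op 12 (pop): stack=[empty] mem=[0,14,14,0]
After op 13 (push 11): stack=[11] mem=[0,14,14,0]
After op 14 (STO M0): stack=[empty] mem=[11,14,14,0]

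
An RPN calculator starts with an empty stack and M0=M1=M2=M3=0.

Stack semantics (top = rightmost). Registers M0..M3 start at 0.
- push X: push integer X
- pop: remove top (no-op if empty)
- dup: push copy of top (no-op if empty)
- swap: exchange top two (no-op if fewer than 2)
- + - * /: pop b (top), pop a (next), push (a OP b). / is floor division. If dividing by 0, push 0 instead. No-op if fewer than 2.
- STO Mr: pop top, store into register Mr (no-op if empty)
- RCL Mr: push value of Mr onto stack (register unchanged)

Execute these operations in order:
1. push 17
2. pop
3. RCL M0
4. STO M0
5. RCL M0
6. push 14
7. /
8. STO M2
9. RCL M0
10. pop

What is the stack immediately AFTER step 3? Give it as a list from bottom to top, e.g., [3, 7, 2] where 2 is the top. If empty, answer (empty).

After op 1 (push 17): stack=[17] mem=[0,0,0,0]
After op 2 (pop): stack=[empty] mem=[0,0,0,0]
After op 3 (RCL M0): stack=[0] mem=[0,0,0,0]

[0]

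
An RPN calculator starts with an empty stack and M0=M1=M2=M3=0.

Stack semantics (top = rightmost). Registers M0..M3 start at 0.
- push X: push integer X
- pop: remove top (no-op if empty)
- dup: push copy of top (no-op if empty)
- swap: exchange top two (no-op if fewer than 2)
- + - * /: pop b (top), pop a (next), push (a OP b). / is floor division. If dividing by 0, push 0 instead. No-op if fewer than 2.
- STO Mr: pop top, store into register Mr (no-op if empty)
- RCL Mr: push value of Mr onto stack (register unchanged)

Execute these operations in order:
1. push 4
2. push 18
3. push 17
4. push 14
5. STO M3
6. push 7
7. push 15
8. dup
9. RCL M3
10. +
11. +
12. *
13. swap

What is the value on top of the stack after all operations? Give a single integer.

Answer: 17

Derivation:
After op 1 (push 4): stack=[4] mem=[0,0,0,0]
After op 2 (push 18): stack=[4,18] mem=[0,0,0,0]
After op 3 (push 17): stack=[4,18,17] mem=[0,0,0,0]
After op 4 (push 14): stack=[4,18,17,14] mem=[0,0,0,0]
After op 5 (STO M3): stack=[4,18,17] mem=[0,0,0,14]
After op 6 (push 7): stack=[4,18,17,7] mem=[0,0,0,14]
After op 7 (push 15): stack=[4,18,17,7,15] mem=[0,0,0,14]
After op 8 (dup): stack=[4,18,17,7,15,15] mem=[0,0,0,14]
After op 9 (RCL M3): stack=[4,18,17,7,15,15,14] mem=[0,0,0,14]
After op 10 (+): stack=[4,18,17,7,15,29] mem=[0,0,0,14]
After op 11 (+): stack=[4,18,17,7,44] mem=[0,0,0,14]
After op 12 (*): stack=[4,18,17,308] mem=[0,0,0,14]
After op 13 (swap): stack=[4,18,308,17] mem=[0,0,0,14]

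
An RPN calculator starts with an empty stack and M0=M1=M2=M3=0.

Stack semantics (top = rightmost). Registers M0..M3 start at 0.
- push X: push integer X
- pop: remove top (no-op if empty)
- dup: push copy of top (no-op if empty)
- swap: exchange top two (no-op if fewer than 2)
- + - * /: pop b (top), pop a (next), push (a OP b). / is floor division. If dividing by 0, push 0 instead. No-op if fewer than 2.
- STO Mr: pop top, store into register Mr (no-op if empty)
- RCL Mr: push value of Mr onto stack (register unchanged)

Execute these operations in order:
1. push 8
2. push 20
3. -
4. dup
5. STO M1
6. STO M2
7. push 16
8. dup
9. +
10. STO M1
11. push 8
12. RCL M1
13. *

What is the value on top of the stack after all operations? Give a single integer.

Answer: 256

Derivation:
After op 1 (push 8): stack=[8] mem=[0,0,0,0]
After op 2 (push 20): stack=[8,20] mem=[0,0,0,0]
After op 3 (-): stack=[-12] mem=[0,0,0,0]
After op 4 (dup): stack=[-12,-12] mem=[0,0,0,0]
After op 5 (STO M1): stack=[-12] mem=[0,-12,0,0]
After op 6 (STO M2): stack=[empty] mem=[0,-12,-12,0]
After op 7 (push 16): stack=[16] mem=[0,-12,-12,0]
After op 8 (dup): stack=[16,16] mem=[0,-12,-12,0]
After op 9 (+): stack=[32] mem=[0,-12,-12,0]
After op 10 (STO M1): stack=[empty] mem=[0,32,-12,0]
After op 11 (push 8): stack=[8] mem=[0,32,-12,0]
After op 12 (RCL M1): stack=[8,32] mem=[0,32,-12,0]
After op 13 (*): stack=[256] mem=[0,32,-12,0]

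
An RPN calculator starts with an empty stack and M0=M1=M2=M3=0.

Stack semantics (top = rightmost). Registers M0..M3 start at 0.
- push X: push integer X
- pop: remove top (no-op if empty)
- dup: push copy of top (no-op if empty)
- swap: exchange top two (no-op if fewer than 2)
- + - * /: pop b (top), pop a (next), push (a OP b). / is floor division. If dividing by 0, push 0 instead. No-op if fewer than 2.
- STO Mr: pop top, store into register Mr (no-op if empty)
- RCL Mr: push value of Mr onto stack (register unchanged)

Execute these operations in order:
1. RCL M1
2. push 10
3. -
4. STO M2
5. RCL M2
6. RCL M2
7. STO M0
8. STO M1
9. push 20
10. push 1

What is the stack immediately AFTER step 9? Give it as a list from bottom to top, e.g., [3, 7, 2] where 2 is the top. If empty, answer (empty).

After op 1 (RCL M1): stack=[0] mem=[0,0,0,0]
After op 2 (push 10): stack=[0,10] mem=[0,0,0,0]
After op 3 (-): stack=[-10] mem=[0,0,0,0]
After op 4 (STO M2): stack=[empty] mem=[0,0,-10,0]
After op 5 (RCL M2): stack=[-10] mem=[0,0,-10,0]
After op 6 (RCL M2): stack=[-10,-10] mem=[0,0,-10,0]
After op 7 (STO M0): stack=[-10] mem=[-10,0,-10,0]
After op 8 (STO M1): stack=[empty] mem=[-10,-10,-10,0]
After op 9 (push 20): stack=[20] mem=[-10,-10,-10,0]

[20]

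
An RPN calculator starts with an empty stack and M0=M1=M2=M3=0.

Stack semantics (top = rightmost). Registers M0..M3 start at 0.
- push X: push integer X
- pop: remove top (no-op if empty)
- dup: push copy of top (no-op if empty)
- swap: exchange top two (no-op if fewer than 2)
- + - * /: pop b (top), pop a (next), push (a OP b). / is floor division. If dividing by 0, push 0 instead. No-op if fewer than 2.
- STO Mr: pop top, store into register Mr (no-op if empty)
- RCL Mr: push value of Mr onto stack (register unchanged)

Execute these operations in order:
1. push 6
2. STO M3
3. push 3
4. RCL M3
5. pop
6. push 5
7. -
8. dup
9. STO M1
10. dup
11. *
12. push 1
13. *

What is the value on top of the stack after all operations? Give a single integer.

Answer: 4

Derivation:
After op 1 (push 6): stack=[6] mem=[0,0,0,0]
After op 2 (STO M3): stack=[empty] mem=[0,0,0,6]
After op 3 (push 3): stack=[3] mem=[0,0,0,6]
After op 4 (RCL M3): stack=[3,6] mem=[0,0,0,6]
After op 5 (pop): stack=[3] mem=[0,0,0,6]
After op 6 (push 5): stack=[3,5] mem=[0,0,0,6]
After op 7 (-): stack=[-2] mem=[0,0,0,6]
After op 8 (dup): stack=[-2,-2] mem=[0,0,0,6]
After op 9 (STO M1): stack=[-2] mem=[0,-2,0,6]
After op 10 (dup): stack=[-2,-2] mem=[0,-2,0,6]
After op 11 (*): stack=[4] mem=[0,-2,0,6]
After op 12 (push 1): stack=[4,1] mem=[0,-2,0,6]
After op 13 (*): stack=[4] mem=[0,-2,0,6]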